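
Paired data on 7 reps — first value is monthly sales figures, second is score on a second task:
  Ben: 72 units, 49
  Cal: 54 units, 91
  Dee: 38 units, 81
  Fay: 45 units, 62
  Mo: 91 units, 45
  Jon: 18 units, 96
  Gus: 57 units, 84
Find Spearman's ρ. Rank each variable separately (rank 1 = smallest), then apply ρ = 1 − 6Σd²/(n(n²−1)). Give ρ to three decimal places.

Ranks of variable 1: 6, 4, 2, 3, 7, 1, 5
Ranks of variable 2: 2, 6, 4, 3, 1, 7, 5
d = r₁ − r₂: 4, -2, -2, 0, 6, -6, 0
d²: 16, 4, 4, 0, 36, 36, 0; Σd² = 96
ρ = 1 − 6·96/(7·48) = 1 − 576/336 = -0.714

-0.714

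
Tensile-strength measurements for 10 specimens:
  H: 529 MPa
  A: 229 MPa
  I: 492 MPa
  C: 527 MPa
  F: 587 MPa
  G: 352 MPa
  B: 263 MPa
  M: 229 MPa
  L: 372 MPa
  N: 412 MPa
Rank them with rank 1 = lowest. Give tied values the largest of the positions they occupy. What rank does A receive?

2

Sorted (ascending): 229, 229, 263, 352, 372, 412, 492, 527, 529, 587
The 2 values of 229 occupy positions 1–2 → each gets rank 2.
A has value 229 MPa → rank 2.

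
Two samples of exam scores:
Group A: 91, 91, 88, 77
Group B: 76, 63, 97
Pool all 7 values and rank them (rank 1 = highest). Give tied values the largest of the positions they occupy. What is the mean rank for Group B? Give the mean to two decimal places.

4.67

Sorted (descending): 97, 91, 91, 88, 77, 76, 63
The 2 values of 91 occupy positions 2–3 → each gets rank 3.
Group B values → pooled ranks: 76→6, 63→7, 97→1
Mean rank = (6 + 7 + 1) / 3 = 4.67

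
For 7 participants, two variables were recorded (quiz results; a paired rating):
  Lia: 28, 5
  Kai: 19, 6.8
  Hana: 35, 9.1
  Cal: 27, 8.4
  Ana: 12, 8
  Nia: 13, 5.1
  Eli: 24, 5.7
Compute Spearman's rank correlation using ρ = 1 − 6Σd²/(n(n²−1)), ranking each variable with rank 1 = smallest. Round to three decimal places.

Ranks of variable 1: 6, 3, 7, 5, 1, 2, 4
Ranks of variable 2: 1, 4, 7, 6, 5, 2, 3
d = r₁ − r₂: 5, -1, 0, -1, -4, 0, 1
d²: 25, 1, 0, 1, 16, 0, 1; Σd² = 44
ρ = 1 − 6·44/(7·48) = 1 − 264/336 = 0.214

0.214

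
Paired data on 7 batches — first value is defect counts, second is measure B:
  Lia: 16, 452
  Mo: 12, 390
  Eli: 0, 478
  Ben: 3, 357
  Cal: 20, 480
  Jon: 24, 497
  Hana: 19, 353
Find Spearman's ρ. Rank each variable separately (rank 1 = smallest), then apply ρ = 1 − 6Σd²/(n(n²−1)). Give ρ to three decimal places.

0.429

Ranks of variable 1: 4, 3, 1, 2, 6, 7, 5
Ranks of variable 2: 4, 3, 5, 2, 6, 7, 1
d = r₁ − r₂: 0, 0, -4, 0, 0, 0, 4
d²: 0, 0, 16, 0, 0, 0, 16; Σd² = 32
ρ = 1 − 6·32/(7·48) = 1 − 192/336 = 0.429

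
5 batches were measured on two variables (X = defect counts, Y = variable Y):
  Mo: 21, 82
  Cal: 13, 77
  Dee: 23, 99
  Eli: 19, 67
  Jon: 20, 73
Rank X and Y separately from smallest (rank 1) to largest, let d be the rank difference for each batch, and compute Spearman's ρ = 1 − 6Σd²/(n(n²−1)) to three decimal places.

Ranks of variable 1: 4, 1, 5, 2, 3
Ranks of variable 2: 4, 3, 5, 1, 2
d = r₁ − r₂: 0, -2, 0, 1, 1
d²: 0, 4, 0, 1, 1; Σd² = 6
ρ = 1 − 6·6/(5·24) = 1 − 36/120 = 0.700

0.700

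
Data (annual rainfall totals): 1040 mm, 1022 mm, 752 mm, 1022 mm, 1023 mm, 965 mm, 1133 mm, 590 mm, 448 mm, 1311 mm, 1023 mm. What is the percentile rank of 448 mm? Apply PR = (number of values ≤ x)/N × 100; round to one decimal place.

9.1

N = 11.
Strictly below 448: 0. Equal to 448: 1.
PR = 1/11 × 100 = 9.1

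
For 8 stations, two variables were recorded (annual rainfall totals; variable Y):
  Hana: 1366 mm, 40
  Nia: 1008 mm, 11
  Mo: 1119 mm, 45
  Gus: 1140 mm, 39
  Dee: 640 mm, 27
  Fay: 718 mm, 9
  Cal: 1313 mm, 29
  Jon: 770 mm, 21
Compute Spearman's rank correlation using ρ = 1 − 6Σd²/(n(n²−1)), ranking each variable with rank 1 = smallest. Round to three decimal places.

Ranks of variable 1: 8, 4, 5, 6, 1, 2, 7, 3
Ranks of variable 2: 7, 2, 8, 6, 4, 1, 5, 3
d = r₁ − r₂: 1, 2, -3, 0, -3, 1, 2, 0
d²: 1, 4, 9, 0, 9, 1, 4, 0; Σd² = 28
ρ = 1 − 6·28/(8·63) = 1 − 168/504 = 0.667

0.667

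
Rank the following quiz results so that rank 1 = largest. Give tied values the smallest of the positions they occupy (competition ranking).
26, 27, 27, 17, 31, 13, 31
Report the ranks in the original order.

Sorted (descending): 31, 31, 27, 27, 26, 17, 13
The 2 values of 31 occupy positions 1–2 → each gets rank 1.
The 2 values of 27 occupy positions 3–4 → each gets rank 3.

5, 3, 3, 6, 1, 7, 1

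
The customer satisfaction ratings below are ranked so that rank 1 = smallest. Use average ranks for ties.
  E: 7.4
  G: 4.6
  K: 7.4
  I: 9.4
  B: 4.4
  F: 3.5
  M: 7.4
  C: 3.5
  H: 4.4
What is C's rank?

Sorted (ascending): 3.5, 3.5, 4.4, 4.4, 4.6, 7.4, 7.4, 7.4, 9.4
The 2 values of 3.5 occupy positions 1–2 → average rank (1+2)/2 = 1.5.
The 2 values of 4.4 occupy positions 3–4 → average rank (3+4)/2 = 3.5.
The 3 values of 7.4 occupy positions 6–8 → average rank 7.
C has value 3.5 → rank 1.5.

1.5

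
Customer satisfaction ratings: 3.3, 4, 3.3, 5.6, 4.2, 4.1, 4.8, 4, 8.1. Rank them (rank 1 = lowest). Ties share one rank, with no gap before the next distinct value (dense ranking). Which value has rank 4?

4.2

Sorted (ascending): 3.3, 3.3, 4, 4, 4.1, 4.2, 4.8, 5.6, 8.1
The 2 values of 3.3 share dense rank 1.
The 2 values of 4 share dense rank 2.
Remaining distinct values take the next consecutive integers.
Rank 4 → value 4.2.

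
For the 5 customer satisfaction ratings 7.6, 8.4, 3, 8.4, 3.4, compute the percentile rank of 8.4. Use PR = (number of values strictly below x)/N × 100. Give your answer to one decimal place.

60.0

N = 5.
Strictly below 8.4: 3. Equal to 8.4: 2.
PR = 3/5 × 100 = 60.0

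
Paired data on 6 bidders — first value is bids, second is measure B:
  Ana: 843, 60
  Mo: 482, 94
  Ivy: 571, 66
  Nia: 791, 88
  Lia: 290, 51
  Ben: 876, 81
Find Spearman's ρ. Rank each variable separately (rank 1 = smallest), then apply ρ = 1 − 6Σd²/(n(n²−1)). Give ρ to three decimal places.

0.143

Ranks of variable 1: 5, 2, 3, 4, 1, 6
Ranks of variable 2: 2, 6, 3, 5, 1, 4
d = r₁ − r₂: 3, -4, 0, -1, 0, 2
d²: 9, 16, 0, 1, 0, 4; Σd² = 30
ρ = 1 − 6·30/(6·35) = 1 − 180/210 = 0.143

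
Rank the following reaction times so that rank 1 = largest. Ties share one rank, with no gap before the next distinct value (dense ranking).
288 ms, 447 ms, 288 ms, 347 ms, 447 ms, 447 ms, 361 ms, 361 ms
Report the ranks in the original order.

4, 1, 4, 3, 1, 1, 2, 2

Sorted (descending): 447, 447, 447, 361, 361, 347, 288, 288
The 3 values of 447 share dense rank 1.
The 2 values of 361 share dense rank 2.
The 2 values of 288 share dense rank 4.
Remaining distinct values take the next consecutive integers.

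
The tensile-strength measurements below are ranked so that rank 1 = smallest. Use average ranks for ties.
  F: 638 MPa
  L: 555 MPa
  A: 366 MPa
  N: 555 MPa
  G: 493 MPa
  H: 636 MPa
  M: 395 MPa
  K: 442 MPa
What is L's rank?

Sorted (ascending): 366, 395, 442, 493, 555, 555, 636, 638
The 2 values of 555 occupy positions 5–6 → average rank (5+6)/2 = 5.5.
L has value 555 MPa → rank 5.5.

5.5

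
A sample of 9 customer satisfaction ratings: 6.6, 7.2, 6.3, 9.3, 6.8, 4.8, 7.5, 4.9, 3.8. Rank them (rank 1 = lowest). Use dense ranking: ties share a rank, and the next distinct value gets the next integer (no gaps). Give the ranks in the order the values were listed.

Sorted (ascending): 3.8, 4.8, 4.9, 6.3, 6.6, 6.8, 7.2, 7.5, 9.3
No ties — each value takes its position as its rank.

5, 7, 4, 9, 6, 2, 8, 3, 1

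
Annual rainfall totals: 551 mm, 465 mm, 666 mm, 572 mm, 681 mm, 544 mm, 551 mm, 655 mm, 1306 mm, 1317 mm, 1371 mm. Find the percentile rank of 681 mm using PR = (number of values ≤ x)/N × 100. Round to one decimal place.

N = 11.
Strictly below 681: 7. Equal to 681: 1.
PR = 8/11 × 100 = 72.7

72.7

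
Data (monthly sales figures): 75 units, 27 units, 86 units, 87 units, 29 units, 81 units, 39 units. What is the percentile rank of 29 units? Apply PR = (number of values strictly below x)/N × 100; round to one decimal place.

14.3

N = 7.
Strictly below 29: 1. Equal to 29: 1.
PR = 1/7 × 100 = 14.3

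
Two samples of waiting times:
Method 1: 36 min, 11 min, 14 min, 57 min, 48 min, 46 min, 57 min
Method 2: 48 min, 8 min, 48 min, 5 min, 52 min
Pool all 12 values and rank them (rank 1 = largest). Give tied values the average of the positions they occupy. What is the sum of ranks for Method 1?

42

Sorted (descending): 57, 57, 52, 48, 48, 48, 46, 36, 14, 11, 8, 5
The 2 values of 57 occupy positions 1–2 → average rank (1+2)/2 = 1.5.
The 3 values of 48 occupy positions 4–6 → average rank 5.
Method 1 values → pooled ranks: 36→8, 11→10, 14→9, 57→1.5, 48→5, 46→7, 57→1.5
Rank sum = 8 + 10 + 9 + 1.5 + 5 + 7 + 1.5 = 42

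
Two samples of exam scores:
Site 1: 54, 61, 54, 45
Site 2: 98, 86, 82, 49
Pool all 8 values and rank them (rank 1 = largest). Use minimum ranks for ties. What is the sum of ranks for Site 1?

22

Sorted (descending): 98, 86, 82, 61, 54, 54, 49, 45
The 2 values of 54 occupy positions 5–6 → each gets rank 5.
Site 1 values → pooled ranks: 54→5, 61→4, 54→5, 45→8
Rank sum = 5 + 4 + 5 + 8 = 22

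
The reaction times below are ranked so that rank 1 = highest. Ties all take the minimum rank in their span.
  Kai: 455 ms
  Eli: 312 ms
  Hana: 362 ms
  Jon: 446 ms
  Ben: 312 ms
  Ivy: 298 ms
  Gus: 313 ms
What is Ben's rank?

Sorted (descending): 455, 446, 362, 313, 312, 312, 298
The 2 values of 312 occupy positions 5–6 → each gets rank 5.
Ben has value 312 ms → rank 5.

5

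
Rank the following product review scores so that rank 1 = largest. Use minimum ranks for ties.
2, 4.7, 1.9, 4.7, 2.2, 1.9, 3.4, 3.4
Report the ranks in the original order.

6, 1, 7, 1, 5, 7, 3, 3

Sorted (descending): 4.7, 4.7, 3.4, 3.4, 2.2, 2, 1.9, 1.9
The 2 values of 4.7 occupy positions 1–2 → each gets rank 1.
The 2 values of 3.4 occupy positions 3–4 → each gets rank 3.
The 2 values of 1.9 occupy positions 7–8 → each gets rank 7.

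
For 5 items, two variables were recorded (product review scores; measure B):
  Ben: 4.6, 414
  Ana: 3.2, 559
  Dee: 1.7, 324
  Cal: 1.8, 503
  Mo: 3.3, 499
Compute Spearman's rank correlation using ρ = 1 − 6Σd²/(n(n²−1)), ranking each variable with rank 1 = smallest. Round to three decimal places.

0.100

Ranks of variable 1: 5, 3, 1, 2, 4
Ranks of variable 2: 2, 5, 1, 4, 3
d = r₁ − r₂: 3, -2, 0, -2, 1
d²: 9, 4, 0, 4, 1; Σd² = 18
ρ = 1 − 6·18/(5·24) = 1 − 108/120 = 0.100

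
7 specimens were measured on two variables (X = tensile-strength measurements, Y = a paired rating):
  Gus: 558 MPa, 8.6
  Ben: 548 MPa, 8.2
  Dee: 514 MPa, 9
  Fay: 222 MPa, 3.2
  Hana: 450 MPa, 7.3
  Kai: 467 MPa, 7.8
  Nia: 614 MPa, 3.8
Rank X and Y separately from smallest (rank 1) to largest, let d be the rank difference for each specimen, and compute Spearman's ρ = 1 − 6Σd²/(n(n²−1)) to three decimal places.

0.357

Ranks of variable 1: 6, 5, 4, 1, 2, 3, 7
Ranks of variable 2: 6, 5, 7, 1, 3, 4, 2
d = r₁ − r₂: 0, 0, -3, 0, -1, -1, 5
d²: 0, 0, 9, 0, 1, 1, 25; Σd² = 36
ρ = 1 − 6·36/(7·48) = 1 − 216/336 = 0.357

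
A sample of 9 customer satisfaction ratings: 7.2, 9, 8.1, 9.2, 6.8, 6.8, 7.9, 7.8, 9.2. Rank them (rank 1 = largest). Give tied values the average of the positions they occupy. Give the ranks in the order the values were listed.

7, 3, 4, 1.5, 8.5, 8.5, 5, 6, 1.5

Sorted (descending): 9.2, 9.2, 9, 8.1, 7.9, 7.8, 7.2, 6.8, 6.8
The 2 values of 9.2 occupy positions 1–2 → average rank (1+2)/2 = 1.5.
The 2 values of 6.8 occupy positions 8–9 → average rank (8+9)/2 = 8.5.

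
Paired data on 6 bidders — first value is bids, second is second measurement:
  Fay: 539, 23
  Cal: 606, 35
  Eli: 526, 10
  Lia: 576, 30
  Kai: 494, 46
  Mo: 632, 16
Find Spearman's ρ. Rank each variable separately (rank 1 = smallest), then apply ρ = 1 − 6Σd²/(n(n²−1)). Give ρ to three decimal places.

-0.200

Ranks of variable 1: 3, 5, 2, 4, 1, 6
Ranks of variable 2: 3, 5, 1, 4, 6, 2
d = r₁ − r₂: 0, 0, 1, 0, -5, 4
d²: 0, 0, 1, 0, 25, 16; Σd² = 42
ρ = 1 − 6·42/(6·35) = 1 − 252/210 = -0.200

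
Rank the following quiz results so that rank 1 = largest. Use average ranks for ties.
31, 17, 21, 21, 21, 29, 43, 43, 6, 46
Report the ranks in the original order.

4, 9, 7, 7, 7, 5, 2.5, 2.5, 10, 1

Sorted (descending): 46, 43, 43, 31, 29, 21, 21, 21, 17, 6
The 2 values of 43 occupy positions 2–3 → average rank (2+3)/2 = 2.5.
The 3 values of 21 occupy positions 6–8 → average rank 7.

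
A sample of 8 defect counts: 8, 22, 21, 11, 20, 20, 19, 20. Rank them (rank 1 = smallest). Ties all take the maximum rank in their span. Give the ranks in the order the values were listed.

Sorted (ascending): 8, 11, 19, 20, 20, 20, 21, 22
The 3 values of 20 occupy positions 4–6 → each gets rank 6.

1, 8, 7, 2, 6, 6, 3, 6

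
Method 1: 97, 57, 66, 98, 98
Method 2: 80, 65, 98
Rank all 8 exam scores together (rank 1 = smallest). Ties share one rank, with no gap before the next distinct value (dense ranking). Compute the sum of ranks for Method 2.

12

Sorted (ascending): 57, 65, 66, 80, 97, 98, 98, 98
The 3 values of 98 share dense rank 6.
Remaining distinct values take the next consecutive integers.
Method 2 values → pooled ranks: 80→4, 65→2, 98→6
Rank sum = 4 + 2 + 6 = 12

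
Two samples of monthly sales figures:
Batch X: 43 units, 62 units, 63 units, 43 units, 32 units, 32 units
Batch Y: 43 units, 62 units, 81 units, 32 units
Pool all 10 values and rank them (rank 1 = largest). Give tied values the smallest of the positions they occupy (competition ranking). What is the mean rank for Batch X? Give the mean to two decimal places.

Sorted (descending): 81, 63, 62, 62, 43, 43, 43, 32, 32, 32
The 2 values of 62 occupy positions 3–4 → each gets rank 3.
The 3 values of 43 occupy positions 5–7 → each gets rank 5.
The 3 values of 32 occupy positions 8–10 → each gets rank 8.
Batch X values → pooled ranks: 43→5, 62→3, 63→2, 43→5, 32→8, 32→8
Mean rank = (5 + 3 + 2 + 5 + 8 + 8) / 6 = 5.17

5.17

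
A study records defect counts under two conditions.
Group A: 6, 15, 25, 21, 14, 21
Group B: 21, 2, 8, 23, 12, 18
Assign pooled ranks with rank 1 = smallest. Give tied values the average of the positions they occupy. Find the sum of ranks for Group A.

43

Sorted (ascending): 2, 6, 8, 12, 14, 15, 18, 21, 21, 21, 23, 25
The 3 values of 21 occupy positions 8–10 → average rank 9.
Group A values → pooled ranks: 6→2, 15→6, 25→12, 21→9, 14→5, 21→9
Rank sum = 2 + 6 + 12 + 9 + 5 + 9 = 43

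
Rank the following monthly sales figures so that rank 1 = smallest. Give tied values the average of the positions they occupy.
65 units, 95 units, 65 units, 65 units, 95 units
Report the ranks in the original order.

2, 4.5, 2, 2, 4.5

Sorted (ascending): 65, 65, 65, 95, 95
The 3 values of 65 occupy positions 1–3 → average rank 2.
The 2 values of 95 occupy positions 4–5 → average rank (4+5)/2 = 4.5.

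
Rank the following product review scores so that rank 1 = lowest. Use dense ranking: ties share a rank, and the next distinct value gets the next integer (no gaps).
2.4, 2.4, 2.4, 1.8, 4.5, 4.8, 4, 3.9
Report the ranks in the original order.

2, 2, 2, 1, 5, 6, 4, 3

Sorted (ascending): 1.8, 2.4, 2.4, 2.4, 3.9, 4, 4.5, 4.8
The 3 values of 2.4 share dense rank 2.
Remaining distinct values take the next consecutive integers.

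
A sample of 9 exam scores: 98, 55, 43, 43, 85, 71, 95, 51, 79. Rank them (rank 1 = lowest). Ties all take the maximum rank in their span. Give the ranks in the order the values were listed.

9, 4, 2, 2, 7, 5, 8, 3, 6

Sorted (ascending): 43, 43, 51, 55, 71, 79, 85, 95, 98
The 2 values of 43 occupy positions 1–2 → each gets rank 2.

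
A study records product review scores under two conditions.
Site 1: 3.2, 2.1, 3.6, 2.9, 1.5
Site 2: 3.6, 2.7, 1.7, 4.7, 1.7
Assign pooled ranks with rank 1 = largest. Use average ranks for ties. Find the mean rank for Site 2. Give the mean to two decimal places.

Sorted (descending): 4.7, 3.6, 3.6, 3.2, 2.9, 2.7, 2.1, 1.7, 1.7, 1.5
The 2 values of 3.6 occupy positions 2–3 → average rank (2+3)/2 = 2.5.
The 2 values of 1.7 occupy positions 8–9 → average rank (8+9)/2 = 8.5.
Site 2 values → pooled ranks: 3.6→2.5, 2.7→6, 1.7→8.5, 4.7→1, 1.7→8.5
Mean rank = (2.5 + 6 + 8.5 + 1 + 8.5) / 5 = 5.30

5.30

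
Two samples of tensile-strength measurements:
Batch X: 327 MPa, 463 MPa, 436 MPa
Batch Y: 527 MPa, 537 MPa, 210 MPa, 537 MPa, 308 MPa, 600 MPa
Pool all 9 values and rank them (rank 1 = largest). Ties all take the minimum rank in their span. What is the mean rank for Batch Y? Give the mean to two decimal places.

4.33

Sorted (descending): 600, 537, 537, 527, 463, 436, 327, 308, 210
The 2 values of 537 occupy positions 2–3 → each gets rank 2.
Batch Y values → pooled ranks: 527→4, 537→2, 210→9, 537→2, 308→8, 600→1
Mean rank = (4 + 2 + 9 + 2 + 8 + 1) / 6 = 4.33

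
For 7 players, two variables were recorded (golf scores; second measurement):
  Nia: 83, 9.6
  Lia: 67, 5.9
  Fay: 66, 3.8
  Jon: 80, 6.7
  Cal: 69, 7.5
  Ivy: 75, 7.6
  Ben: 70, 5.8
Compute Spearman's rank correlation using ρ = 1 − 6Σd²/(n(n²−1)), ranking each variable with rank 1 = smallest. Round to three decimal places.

Ranks of variable 1: 7, 2, 1, 6, 3, 5, 4
Ranks of variable 2: 7, 3, 1, 4, 5, 6, 2
d = r₁ − r₂: 0, -1, 0, 2, -2, -1, 2
d²: 0, 1, 0, 4, 4, 1, 4; Σd² = 14
ρ = 1 − 6·14/(7·48) = 1 − 84/336 = 0.750

0.750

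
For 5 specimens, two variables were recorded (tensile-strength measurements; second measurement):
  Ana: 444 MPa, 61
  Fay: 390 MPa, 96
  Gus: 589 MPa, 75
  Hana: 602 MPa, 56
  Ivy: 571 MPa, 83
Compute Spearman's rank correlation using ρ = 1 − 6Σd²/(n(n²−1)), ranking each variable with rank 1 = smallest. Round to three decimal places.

-0.700

Ranks of variable 1: 2, 1, 4, 5, 3
Ranks of variable 2: 2, 5, 3, 1, 4
d = r₁ − r₂: 0, -4, 1, 4, -1
d²: 0, 16, 1, 16, 1; Σd² = 34
ρ = 1 − 6·34/(5·24) = 1 − 204/120 = -0.700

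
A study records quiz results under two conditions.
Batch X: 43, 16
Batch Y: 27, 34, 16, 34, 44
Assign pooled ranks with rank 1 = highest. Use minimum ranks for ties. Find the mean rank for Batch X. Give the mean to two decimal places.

4.00

Sorted (descending): 44, 43, 34, 34, 27, 16, 16
The 2 values of 34 occupy positions 3–4 → each gets rank 3.
The 2 values of 16 occupy positions 6–7 → each gets rank 6.
Batch X values → pooled ranks: 43→2, 16→6
Mean rank = (2 + 6) / 2 = 4.00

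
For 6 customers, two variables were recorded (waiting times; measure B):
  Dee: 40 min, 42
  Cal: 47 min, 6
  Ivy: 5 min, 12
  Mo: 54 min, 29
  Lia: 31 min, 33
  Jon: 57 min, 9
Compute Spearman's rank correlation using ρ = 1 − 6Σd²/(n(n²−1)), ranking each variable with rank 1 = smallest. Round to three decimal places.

Ranks of variable 1: 3, 4, 1, 5, 2, 6
Ranks of variable 2: 6, 1, 3, 4, 5, 2
d = r₁ − r₂: -3, 3, -2, 1, -3, 4
d²: 9, 9, 4, 1, 9, 16; Σd² = 48
ρ = 1 − 6·48/(6·35) = 1 − 288/210 = -0.371

-0.371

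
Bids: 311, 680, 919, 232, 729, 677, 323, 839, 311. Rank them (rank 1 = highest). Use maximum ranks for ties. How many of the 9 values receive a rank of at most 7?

Sorted (descending): 919, 839, 729, 680, 677, 323, 311, 311, 232
The 2 values of 311 occupy positions 7–8 → each gets rank 8.
Ranks ≤ 7: {1, 2, 3, 4, 5, 6} → 6 values.

6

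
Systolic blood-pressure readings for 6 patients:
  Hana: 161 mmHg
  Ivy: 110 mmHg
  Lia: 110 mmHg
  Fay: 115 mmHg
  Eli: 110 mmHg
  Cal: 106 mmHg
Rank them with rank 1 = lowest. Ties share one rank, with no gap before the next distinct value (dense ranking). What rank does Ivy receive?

2

Sorted (ascending): 106, 110, 110, 110, 115, 161
The 3 values of 110 share dense rank 2.
Remaining distinct values take the next consecutive integers.
Ivy has value 110 mmHg → rank 2.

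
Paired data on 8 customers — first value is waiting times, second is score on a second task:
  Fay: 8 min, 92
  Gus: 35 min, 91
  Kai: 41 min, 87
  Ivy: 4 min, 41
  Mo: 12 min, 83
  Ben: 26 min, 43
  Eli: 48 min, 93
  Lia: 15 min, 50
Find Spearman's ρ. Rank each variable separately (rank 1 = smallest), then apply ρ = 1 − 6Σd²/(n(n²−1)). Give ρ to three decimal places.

0.524

Ranks of variable 1: 2, 6, 7, 1, 3, 5, 8, 4
Ranks of variable 2: 7, 6, 5, 1, 4, 2, 8, 3
d = r₁ − r₂: -5, 0, 2, 0, -1, 3, 0, 1
d²: 25, 0, 4, 0, 1, 9, 0, 1; Σd² = 40
ρ = 1 − 6·40/(8·63) = 1 − 240/504 = 0.524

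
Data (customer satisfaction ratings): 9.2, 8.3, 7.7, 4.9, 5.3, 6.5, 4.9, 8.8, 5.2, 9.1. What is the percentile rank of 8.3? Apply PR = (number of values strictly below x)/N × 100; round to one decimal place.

60.0

N = 10.
Strictly below 8.3: 6. Equal to 8.3: 1.
PR = 6/10 × 100 = 60.0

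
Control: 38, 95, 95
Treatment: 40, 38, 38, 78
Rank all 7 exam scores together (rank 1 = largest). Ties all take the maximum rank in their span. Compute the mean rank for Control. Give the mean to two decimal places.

3.67

Sorted (descending): 95, 95, 78, 40, 38, 38, 38
The 2 values of 95 occupy positions 1–2 → each gets rank 2.
The 3 values of 38 occupy positions 5–7 → each gets rank 7.
Control values → pooled ranks: 38→7, 95→2, 95→2
Mean rank = (7 + 2 + 2) / 3 = 3.67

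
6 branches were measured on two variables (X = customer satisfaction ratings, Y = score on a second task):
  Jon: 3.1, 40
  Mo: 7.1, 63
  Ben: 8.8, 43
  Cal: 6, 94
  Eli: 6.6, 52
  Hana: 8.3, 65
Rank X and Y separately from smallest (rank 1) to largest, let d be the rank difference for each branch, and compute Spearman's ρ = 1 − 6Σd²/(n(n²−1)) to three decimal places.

0.086

Ranks of variable 1: 1, 4, 6, 2, 3, 5
Ranks of variable 2: 1, 4, 2, 6, 3, 5
d = r₁ − r₂: 0, 0, 4, -4, 0, 0
d²: 0, 0, 16, 16, 0, 0; Σd² = 32
ρ = 1 − 6·32/(6·35) = 1 − 192/210 = 0.086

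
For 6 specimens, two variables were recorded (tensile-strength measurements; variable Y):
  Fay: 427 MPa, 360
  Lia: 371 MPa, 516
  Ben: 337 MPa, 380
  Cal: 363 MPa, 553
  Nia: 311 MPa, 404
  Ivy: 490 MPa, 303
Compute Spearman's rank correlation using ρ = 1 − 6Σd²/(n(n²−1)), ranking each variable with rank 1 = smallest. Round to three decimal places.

-0.543

Ranks of variable 1: 5, 4, 2, 3, 1, 6
Ranks of variable 2: 2, 5, 3, 6, 4, 1
d = r₁ − r₂: 3, -1, -1, -3, -3, 5
d²: 9, 1, 1, 9, 9, 25; Σd² = 54
ρ = 1 − 6·54/(6·35) = 1 − 324/210 = -0.543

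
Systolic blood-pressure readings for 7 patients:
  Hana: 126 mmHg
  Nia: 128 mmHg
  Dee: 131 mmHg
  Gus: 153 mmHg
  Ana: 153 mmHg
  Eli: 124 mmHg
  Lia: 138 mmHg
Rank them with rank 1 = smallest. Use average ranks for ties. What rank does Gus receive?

6.5

Sorted (ascending): 124, 126, 128, 131, 138, 153, 153
The 2 values of 153 occupy positions 6–7 → average rank (6+7)/2 = 6.5.
Gus has value 153 mmHg → rank 6.5.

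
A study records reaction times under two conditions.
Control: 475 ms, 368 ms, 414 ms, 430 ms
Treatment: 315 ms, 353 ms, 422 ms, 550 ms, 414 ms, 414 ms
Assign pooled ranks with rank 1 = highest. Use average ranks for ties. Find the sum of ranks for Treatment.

Sorted (descending): 550, 475, 430, 422, 414, 414, 414, 368, 353, 315
The 3 values of 414 occupy positions 5–7 → average rank 6.
Treatment values → pooled ranks: 315→10, 353→9, 422→4, 550→1, 414→6, 414→6
Rank sum = 10 + 9 + 4 + 1 + 6 + 6 = 36

36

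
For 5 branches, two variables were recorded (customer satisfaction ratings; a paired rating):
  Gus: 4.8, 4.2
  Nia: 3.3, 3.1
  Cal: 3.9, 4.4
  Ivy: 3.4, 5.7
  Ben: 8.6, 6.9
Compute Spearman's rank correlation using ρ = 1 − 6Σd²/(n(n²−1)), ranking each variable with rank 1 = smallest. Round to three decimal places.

Ranks of variable 1: 4, 1, 3, 2, 5
Ranks of variable 2: 2, 1, 3, 4, 5
d = r₁ − r₂: 2, 0, 0, -2, 0
d²: 4, 0, 0, 4, 0; Σd² = 8
ρ = 1 − 6·8/(5·24) = 1 − 48/120 = 0.600

0.600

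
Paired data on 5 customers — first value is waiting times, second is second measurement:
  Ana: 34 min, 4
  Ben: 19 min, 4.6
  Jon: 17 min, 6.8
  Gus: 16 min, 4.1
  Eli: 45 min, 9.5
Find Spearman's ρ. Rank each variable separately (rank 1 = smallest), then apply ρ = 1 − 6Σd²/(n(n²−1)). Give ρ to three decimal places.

0.300

Ranks of variable 1: 4, 3, 2, 1, 5
Ranks of variable 2: 1, 3, 4, 2, 5
d = r₁ − r₂: 3, 0, -2, -1, 0
d²: 9, 0, 4, 1, 0; Σd² = 14
ρ = 1 − 6·14/(5·24) = 1 − 84/120 = 0.300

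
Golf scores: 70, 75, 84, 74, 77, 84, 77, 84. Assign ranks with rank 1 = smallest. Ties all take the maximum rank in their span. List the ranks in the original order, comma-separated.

Sorted (ascending): 70, 74, 75, 77, 77, 84, 84, 84
The 2 values of 77 occupy positions 4–5 → each gets rank 5.
The 3 values of 84 occupy positions 6–8 → each gets rank 8.

1, 3, 8, 2, 5, 8, 5, 8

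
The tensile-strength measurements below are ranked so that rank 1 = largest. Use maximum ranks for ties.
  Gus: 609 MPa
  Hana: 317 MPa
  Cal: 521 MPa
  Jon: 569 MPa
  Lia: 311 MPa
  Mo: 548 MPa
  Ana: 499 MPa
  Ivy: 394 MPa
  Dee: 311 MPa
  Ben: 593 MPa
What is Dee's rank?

10

Sorted (descending): 609, 593, 569, 548, 521, 499, 394, 317, 311, 311
The 2 values of 311 occupy positions 9–10 → each gets rank 10.
Dee has value 311 MPa → rank 10.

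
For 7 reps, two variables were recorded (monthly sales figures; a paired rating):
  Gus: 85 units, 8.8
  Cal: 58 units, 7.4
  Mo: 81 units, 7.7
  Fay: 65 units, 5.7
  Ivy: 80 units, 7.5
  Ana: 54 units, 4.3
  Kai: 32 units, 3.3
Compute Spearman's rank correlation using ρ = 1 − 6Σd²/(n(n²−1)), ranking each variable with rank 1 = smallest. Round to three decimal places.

0.964

Ranks of variable 1: 7, 3, 6, 4, 5, 2, 1
Ranks of variable 2: 7, 4, 6, 3, 5, 2, 1
d = r₁ − r₂: 0, -1, 0, 1, 0, 0, 0
d²: 0, 1, 0, 1, 0, 0, 0; Σd² = 2
ρ = 1 − 6·2/(7·48) = 1 − 12/336 = 0.964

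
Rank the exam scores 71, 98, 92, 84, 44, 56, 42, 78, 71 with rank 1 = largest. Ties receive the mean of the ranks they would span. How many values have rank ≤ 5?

Sorted (descending): 98, 92, 84, 78, 71, 71, 56, 44, 42
The 2 values of 71 occupy positions 5–6 → average rank (5+6)/2 = 5.5.
Ranks ≤ 5: {1, 2, 3, 4} → 4 values.

4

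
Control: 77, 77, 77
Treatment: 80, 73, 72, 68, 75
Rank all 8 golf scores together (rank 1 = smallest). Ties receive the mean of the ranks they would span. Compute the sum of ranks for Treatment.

Sorted (ascending): 68, 72, 73, 75, 77, 77, 77, 80
The 3 values of 77 occupy positions 5–7 → average rank 6.
Treatment values → pooled ranks: 80→8, 73→3, 72→2, 68→1, 75→4
Rank sum = 8 + 3 + 2 + 1 + 4 = 18

18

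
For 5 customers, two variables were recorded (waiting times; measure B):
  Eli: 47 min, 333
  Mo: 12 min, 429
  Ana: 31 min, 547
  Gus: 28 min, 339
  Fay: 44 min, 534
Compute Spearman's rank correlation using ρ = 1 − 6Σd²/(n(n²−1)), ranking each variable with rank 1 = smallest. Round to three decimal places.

-0.200

Ranks of variable 1: 5, 1, 3, 2, 4
Ranks of variable 2: 1, 3, 5, 2, 4
d = r₁ − r₂: 4, -2, -2, 0, 0
d²: 16, 4, 4, 0, 0; Σd² = 24
ρ = 1 − 6·24/(5·24) = 1 − 144/120 = -0.200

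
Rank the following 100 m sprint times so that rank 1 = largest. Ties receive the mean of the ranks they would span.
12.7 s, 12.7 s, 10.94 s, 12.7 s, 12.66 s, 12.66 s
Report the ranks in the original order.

Sorted (descending): 12.7, 12.7, 12.7, 12.66, 12.66, 10.94
The 3 values of 12.7 occupy positions 1–3 → average rank 2.
The 2 values of 12.66 occupy positions 4–5 → average rank (4+5)/2 = 4.5.

2, 2, 6, 2, 4.5, 4.5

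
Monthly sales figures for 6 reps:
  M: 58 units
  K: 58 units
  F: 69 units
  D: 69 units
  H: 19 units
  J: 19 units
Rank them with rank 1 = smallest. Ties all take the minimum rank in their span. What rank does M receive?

3

Sorted (ascending): 19, 19, 58, 58, 69, 69
The 2 values of 19 occupy positions 1–2 → each gets rank 1.
The 2 values of 58 occupy positions 3–4 → each gets rank 3.
The 2 values of 69 occupy positions 5–6 → each gets rank 5.
M has value 58 units → rank 3.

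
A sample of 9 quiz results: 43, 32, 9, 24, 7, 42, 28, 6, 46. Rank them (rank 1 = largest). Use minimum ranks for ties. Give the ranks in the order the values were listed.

Sorted (descending): 46, 43, 42, 32, 28, 24, 9, 7, 6
No ties — each value takes its position as its rank.

2, 4, 7, 6, 8, 3, 5, 9, 1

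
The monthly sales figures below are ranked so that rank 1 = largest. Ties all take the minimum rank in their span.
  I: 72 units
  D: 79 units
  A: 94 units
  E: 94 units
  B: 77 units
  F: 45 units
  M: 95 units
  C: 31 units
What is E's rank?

Sorted (descending): 95, 94, 94, 79, 77, 72, 45, 31
The 2 values of 94 occupy positions 2–3 → each gets rank 2.
E has value 94 units → rank 2.

2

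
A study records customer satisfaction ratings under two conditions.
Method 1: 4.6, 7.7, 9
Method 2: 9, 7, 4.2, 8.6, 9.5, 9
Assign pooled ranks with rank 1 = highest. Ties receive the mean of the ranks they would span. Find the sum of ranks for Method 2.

Sorted (descending): 9.5, 9, 9, 9, 8.6, 7.7, 7, 4.6, 4.2
The 3 values of 9 occupy positions 2–4 → average rank 3.
Method 2 values → pooled ranks: 9→3, 7→7, 4.2→9, 8.6→5, 9.5→1, 9→3
Rank sum = 3 + 7 + 9 + 5 + 1 + 3 = 28

28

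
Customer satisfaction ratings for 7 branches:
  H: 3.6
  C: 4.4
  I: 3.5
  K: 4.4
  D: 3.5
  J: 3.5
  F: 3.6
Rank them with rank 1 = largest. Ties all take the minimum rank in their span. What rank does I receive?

5

Sorted (descending): 4.4, 4.4, 3.6, 3.6, 3.5, 3.5, 3.5
The 2 values of 4.4 occupy positions 1–2 → each gets rank 1.
The 2 values of 3.6 occupy positions 3–4 → each gets rank 3.
The 3 values of 3.5 occupy positions 5–7 → each gets rank 5.
I has value 3.5 → rank 5.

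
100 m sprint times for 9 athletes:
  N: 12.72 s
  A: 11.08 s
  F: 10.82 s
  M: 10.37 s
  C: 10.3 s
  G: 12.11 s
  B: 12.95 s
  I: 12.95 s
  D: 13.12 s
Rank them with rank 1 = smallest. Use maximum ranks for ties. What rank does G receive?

5

Sorted (ascending): 10.3, 10.37, 10.82, 11.08, 12.11, 12.72, 12.95, 12.95, 13.12
The 2 values of 12.95 occupy positions 7–8 → each gets rank 8.
G has value 12.11 s → rank 5.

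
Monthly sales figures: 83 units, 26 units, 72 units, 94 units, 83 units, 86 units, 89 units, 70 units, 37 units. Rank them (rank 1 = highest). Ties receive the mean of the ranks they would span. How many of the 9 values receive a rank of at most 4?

Sorted (descending): 94, 89, 86, 83, 83, 72, 70, 37, 26
The 2 values of 83 occupy positions 4–5 → average rank (4+5)/2 = 4.5.
Ranks ≤ 4: {1, 2, 3} → 3 values.

3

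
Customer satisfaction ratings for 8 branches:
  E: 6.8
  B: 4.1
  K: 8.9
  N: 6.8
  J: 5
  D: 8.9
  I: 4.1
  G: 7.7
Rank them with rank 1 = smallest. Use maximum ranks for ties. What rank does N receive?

5

Sorted (ascending): 4.1, 4.1, 5, 6.8, 6.8, 7.7, 8.9, 8.9
The 2 values of 4.1 occupy positions 1–2 → each gets rank 2.
The 2 values of 6.8 occupy positions 4–5 → each gets rank 5.
The 2 values of 8.9 occupy positions 7–8 → each gets rank 8.
N has value 6.8 → rank 5.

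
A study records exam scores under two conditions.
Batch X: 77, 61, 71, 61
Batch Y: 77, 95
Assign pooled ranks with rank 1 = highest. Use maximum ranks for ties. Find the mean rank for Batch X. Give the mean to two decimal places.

Sorted (descending): 95, 77, 77, 71, 61, 61
The 2 values of 77 occupy positions 2–3 → each gets rank 3.
The 2 values of 61 occupy positions 5–6 → each gets rank 6.
Batch X values → pooled ranks: 77→3, 61→6, 71→4, 61→6
Mean rank = (3 + 6 + 4 + 6) / 4 = 4.75

4.75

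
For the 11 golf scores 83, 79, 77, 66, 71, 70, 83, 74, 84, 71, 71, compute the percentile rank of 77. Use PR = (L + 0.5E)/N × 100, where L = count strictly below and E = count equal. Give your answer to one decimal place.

N = 11.
Strictly below 77: 6. Equal to 77: 1.
PR = (6 + 0.5·1)/11 × 100 = 59.1

59.1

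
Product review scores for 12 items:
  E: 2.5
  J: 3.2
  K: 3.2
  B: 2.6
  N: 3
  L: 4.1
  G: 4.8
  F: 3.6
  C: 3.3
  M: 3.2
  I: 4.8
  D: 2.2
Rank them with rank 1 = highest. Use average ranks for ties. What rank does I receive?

Sorted (descending): 4.8, 4.8, 4.1, 3.6, 3.3, 3.2, 3.2, 3.2, 3, 2.6, 2.5, 2.2
The 2 values of 4.8 occupy positions 1–2 → average rank (1+2)/2 = 1.5.
The 3 values of 3.2 occupy positions 6–8 → average rank 7.
I has value 4.8 → rank 1.5.

1.5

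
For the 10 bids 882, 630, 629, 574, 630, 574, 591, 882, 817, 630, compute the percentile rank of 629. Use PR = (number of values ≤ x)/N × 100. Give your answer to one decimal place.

40.0

N = 10.
Strictly below 629: 3. Equal to 629: 1.
PR = 4/10 × 100 = 40.0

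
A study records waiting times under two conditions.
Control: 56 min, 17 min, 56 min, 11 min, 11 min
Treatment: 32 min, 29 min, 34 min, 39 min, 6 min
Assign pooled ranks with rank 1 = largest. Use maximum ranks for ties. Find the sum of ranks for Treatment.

28

Sorted (descending): 56, 56, 39, 34, 32, 29, 17, 11, 11, 6
The 2 values of 56 occupy positions 1–2 → each gets rank 2.
The 2 values of 11 occupy positions 8–9 → each gets rank 9.
Treatment values → pooled ranks: 32→5, 29→6, 34→4, 39→3, 6→10
Rank sum = 5 + 6 + 4 + 3 + 10 = 28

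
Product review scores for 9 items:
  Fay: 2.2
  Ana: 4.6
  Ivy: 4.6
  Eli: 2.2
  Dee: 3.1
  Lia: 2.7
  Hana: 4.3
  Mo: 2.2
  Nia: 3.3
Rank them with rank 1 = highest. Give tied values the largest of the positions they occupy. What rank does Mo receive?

Sorted (descending): 4.6, 4.6, 4.3, 3.3, 3.1, 2.7, 2.2, 2.2, 2.2
The 2 values of 4.6 occupy positions 1–2 → each gets rank 2.
The 3 values of 2.2 occupy positions 7–9 → each gets rank 9.
Mo has value 2.2 → rank 9.

9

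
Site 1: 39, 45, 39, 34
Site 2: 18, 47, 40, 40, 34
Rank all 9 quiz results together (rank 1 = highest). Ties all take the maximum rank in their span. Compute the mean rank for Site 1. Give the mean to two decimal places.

5.50

Sorted (descending): 47, 45, 40, 40, 39, 39, 34, 34, 18
The 2 values of 40 occupy positions 3–4 → each gets rank 4.
The 2 values of 39 occupy positions 5–6 → each gets rank 6.
The 2 values of 34 occupy positions 7–8 → each gets rank 8.
Site 1 values → pooled ranks: 39→6, 45→2, 39→6, 34→8
Mean rank = (6 + 2 + 6 + 8) / 4 = 5.50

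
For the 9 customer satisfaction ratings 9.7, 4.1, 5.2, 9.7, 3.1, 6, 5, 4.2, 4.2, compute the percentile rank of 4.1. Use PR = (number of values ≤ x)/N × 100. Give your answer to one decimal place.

22.2

N = 9.
Strictly below 4.1: 1. Equal to 4.1: 1.
PR = 2/9 × 100 = 22.2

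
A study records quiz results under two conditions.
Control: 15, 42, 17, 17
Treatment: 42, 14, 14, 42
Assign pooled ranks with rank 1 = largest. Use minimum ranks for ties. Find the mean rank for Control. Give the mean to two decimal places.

Sorted (descending): 42, 42, 42, 17, 17, 15, 14, 14
The 3 values of 42 occupy positions 1–3 → each gets rank 1.
The 2 values of 17 occupy positions 4–5 → each gets rank 4.
The 2 values of 14 occupy positions 7–8 → each gets rank 7.
Control values → pooled ranks: 15→6, 42→1, 17→4, 17→4
Mean rank = (6 + 1 + 4 + 4) / 4 = 3.75

3.75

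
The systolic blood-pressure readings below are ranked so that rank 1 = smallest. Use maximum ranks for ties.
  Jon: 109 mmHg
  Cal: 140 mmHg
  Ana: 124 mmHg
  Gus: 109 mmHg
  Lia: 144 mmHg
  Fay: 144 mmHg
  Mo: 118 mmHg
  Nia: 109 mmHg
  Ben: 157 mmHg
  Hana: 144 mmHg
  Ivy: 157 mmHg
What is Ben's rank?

11

Sorted (ascending): 109, 109, 109, 118, 124, 140, 144, 144, 144, 157, 157
The 3 values of 109 occupy positions 1–3 → each gets rank 3.
The 3 values of 144 occupy positions 7–9 → each gets rank 9.
The 2 values of 157 occupy positions 10–11 → each gets rank 11.
Ben has value 157 mmHg → rank 11.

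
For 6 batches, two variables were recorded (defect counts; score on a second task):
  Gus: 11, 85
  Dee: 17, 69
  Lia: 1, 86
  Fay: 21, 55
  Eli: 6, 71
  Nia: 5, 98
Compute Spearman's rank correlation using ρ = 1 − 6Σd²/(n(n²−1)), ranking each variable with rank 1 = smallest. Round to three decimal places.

Ranks of variable 1: 4, 5, 1, 6, 3, 2
Ranks of variable 2: 4, 2, 5, 1, 3, 6
d = r₁ − r₂: 0, 3, -4, 5, 0, -4
d²: 0, 9, 16, 25, 0, 16; Σd² = 66
ρ = 1 − 6·66/(6·35) = 1 − 396/210 = -0.886

-0.886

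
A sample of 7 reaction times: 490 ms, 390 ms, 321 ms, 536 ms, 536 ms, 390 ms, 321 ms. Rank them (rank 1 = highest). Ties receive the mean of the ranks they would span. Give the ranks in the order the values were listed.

3, 4.5, 6.5, 1.5, 1.5, 4.5, 6.5

Sorted (descending): 536, 536, 490, 390, 390, 321, 321
The 2 values of 536 occupy positions 1–2 → average rank (1+2)/2 = 1.5.
The 2 values of 390 occupy positions 4–5 → average rank (4+5)/2 = 4.5.
The 2 values of 321 occupy positions 6–7 → average rank (6+7)/2 = 6.5.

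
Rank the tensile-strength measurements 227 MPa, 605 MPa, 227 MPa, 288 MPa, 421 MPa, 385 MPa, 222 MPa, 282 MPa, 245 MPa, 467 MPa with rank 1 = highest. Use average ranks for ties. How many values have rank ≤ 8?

7

Sorted (descending): 605, 467, 421, 385, 288, 282, 245, 227, 227, 222
The 2 values of 227 occupy positions 8–9 → average rank (8+9)/2 = 8.5.
Ranks ≤ 8: {1, 2, 3, 4, 5, 6, 7} → 7 values.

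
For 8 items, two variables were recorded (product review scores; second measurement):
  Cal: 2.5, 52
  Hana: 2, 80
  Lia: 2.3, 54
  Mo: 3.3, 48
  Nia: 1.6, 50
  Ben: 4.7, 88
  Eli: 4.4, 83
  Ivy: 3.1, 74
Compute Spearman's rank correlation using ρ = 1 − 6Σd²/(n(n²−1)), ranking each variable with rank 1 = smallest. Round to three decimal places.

Ranks of variable 1: 4, 2, 3, 6, 1, 8, 7, 5
Ranks of variable 2: 3, 6, 4, 1, 2, 8, 7, 5
d = r₁ − r₂: 1, -4, -1, 5, -1, 0, 0, 0
d²: 1, 16, 1, 25, 1, 0, 0, 0; Σd² = 44
ρ = 1 − 6·44/(8·63) = 1 − 264/504 = 0.476

0.476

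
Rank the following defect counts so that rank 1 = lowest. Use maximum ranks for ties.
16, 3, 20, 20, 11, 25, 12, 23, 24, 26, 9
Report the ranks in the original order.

Sorted (ascending): 3, 9, 11, 12, 16, 20, 20, 23, 24, 25, 26
The 2 values of 20 occupy positions 6–7 → each gets rank 7.

5, 1, 7, 7, 3, 10, 4, 8, 9, 11, 2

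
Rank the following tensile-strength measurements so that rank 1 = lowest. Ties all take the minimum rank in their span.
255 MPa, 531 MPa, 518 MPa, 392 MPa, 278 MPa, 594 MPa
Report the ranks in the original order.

1, 5, 4, 3, 2, 6

Sorted (ascending): 255, 278, 392, 518, 531, 594
No ties — each value takes its position as its rank.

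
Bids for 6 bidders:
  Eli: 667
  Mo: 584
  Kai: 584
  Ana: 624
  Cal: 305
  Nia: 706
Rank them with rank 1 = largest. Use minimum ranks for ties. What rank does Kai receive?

4

Sorted (descending): 706, 667, 624, 584, 584, 305
The 2 values of 584 occupy positions 4–5 → each gets rank 4.
Kai has value 584 → rank 4.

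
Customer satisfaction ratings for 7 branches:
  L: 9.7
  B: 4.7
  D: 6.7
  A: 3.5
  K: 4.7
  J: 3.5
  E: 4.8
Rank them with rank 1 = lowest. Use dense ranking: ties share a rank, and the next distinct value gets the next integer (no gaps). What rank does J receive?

Sorted (ascending): 3.5, 3.5, 4.7, 4.7, 4.8, 6.7, 9.7
The 2 values of 3.5 share dense rank 1.
The 2 values of 4.7 share dense rank 2.
Remaining distinct values take the next consecutive integers.
J has value 3.5 → rank 1.

1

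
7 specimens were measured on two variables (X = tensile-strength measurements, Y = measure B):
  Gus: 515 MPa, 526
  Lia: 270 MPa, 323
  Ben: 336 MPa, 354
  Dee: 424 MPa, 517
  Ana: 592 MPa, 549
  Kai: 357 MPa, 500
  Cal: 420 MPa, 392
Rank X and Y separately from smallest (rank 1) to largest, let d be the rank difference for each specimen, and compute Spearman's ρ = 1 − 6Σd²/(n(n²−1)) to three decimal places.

0.964

Ranks of variable 1: 6, 1, 2, 5, 7, 3, 4
Ranks of variable 2: 6, 1, 2, 5, 7, 4, 3
d = r₁ − r₂: 0, 0, 0, 0, 0, -1, 1
d²: 0, 0, 0, 0, 0, 1, 1; Σd² = 2
ρ = 1 − 6·2/(7·48) = 1 − 12/336 = 0.964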